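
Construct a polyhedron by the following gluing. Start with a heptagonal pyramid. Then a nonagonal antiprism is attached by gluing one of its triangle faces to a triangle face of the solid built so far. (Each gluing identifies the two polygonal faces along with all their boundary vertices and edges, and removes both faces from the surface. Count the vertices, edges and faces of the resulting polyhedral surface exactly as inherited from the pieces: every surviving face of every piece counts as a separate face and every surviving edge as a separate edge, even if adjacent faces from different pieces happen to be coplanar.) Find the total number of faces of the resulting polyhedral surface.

26

A heptagonal pyramid: V=8, E=14, F=8.
Attach a nonagonal antiprism (V=18, E=36, F=20) along a 3-gon: merge 3 vertices and 3 edges, delete both glued faces → V=23, E=47, F=26.
Check: V − E + F = 23 − 47 + 26 = 2.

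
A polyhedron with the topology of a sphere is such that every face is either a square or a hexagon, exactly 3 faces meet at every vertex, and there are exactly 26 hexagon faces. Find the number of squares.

6

Let x be the number of squares; then F = 26 + x.
Edge–face incidences: 2E = 6·26 + 4·x = 156 + 4x.
Every vertex has degree 3, so 3V = 2E.
Euler: V − E + F = 2 ⇒ (2E)/3 − E + (26 + x) = 2.
Multiply by 6: 2·(2E) − 3·(2E) + 6·(26 + x) = 12, i.e. 156 + 6x − (156 + 4x) = 12.
Collecting terms: 2x = 12, so x = 6.
Then 2E = 156 + 4·6 = 180, so E = 90, V = 2E/3 = 60, F = 26 + 6 = 32.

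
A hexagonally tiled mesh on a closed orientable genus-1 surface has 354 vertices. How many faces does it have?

χ = 2 − 2·1 = 0, and every face is a hexagon so 6F = 2E.
V − E + F = 0 with E = 6F/2 gives 354 − (6/2 − 1)·F = 0, so F = 177 and E = 531.

177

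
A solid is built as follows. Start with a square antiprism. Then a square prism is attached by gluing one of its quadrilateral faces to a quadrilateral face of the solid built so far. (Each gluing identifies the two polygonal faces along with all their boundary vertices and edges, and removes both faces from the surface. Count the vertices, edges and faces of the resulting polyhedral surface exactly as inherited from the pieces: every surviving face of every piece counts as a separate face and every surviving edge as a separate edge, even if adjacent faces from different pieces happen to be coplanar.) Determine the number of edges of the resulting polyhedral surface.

A square antiprism: V=8, E=16, F=10.
Attach a square prism (V=8, E=12, F=6) along a 4-gon: merge 4 vertices and 4 edges, delete both glued faces → V=12, E=24, F=14.
Check: V − E + F = 12 − 24 + 14 = 2.

24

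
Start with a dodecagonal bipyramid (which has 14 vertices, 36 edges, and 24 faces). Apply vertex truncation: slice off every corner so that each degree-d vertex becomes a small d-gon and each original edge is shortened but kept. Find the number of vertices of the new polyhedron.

72

Truncation replaces each original edge-end by a new vertex, so V′ = 2E = 72.
Each original edge survives, and each old vertex of degree d contributes d new edges; summing degrees gives Σd = 2E, so E′ = E + 2E = 3E = 108.
Each original face survives and each original vertex becomes one new face: F′ = F + V = 38.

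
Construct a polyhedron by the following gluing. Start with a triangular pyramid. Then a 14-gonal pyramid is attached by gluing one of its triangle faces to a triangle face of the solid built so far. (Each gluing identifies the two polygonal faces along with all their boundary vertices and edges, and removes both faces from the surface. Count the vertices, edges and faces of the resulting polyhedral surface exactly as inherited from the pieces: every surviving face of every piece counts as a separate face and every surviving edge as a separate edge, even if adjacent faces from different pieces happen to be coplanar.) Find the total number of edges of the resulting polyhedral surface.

31

A triangular pyramid: V=4, E=6, F=4.
Attach a 14-gonal pyramid (V=15, E=28, F=15) along a 3-gon: merge 3 vertices and 3 edges, delete both glued faces → V=16, E=31, F=17.
Check: V − E + F = 16 − 31 + 17 = 2.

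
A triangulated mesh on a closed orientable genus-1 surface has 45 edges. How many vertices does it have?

15

χ = 2 − 2·1 = 0, and every face is a triangle so 3F = 2E.
F = 2E/3 = 30. Then V = 0 + E − F = 0 + 45 − 30 = 15.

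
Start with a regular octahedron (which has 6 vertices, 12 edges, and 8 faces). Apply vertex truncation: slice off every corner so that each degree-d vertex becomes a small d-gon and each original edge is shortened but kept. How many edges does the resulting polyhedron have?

Truncation replaces each original edge-end by a new vertex, so V′ = 2E = 24.
Each original edge survives, and each old vertex of degree d contributes d new edges; summing degrees gives Σd = 2E, so E′ = E + 2E = 3E = 36.
Each original face survives and each original vertex becomes one new face: F′ = F + V = 14.

36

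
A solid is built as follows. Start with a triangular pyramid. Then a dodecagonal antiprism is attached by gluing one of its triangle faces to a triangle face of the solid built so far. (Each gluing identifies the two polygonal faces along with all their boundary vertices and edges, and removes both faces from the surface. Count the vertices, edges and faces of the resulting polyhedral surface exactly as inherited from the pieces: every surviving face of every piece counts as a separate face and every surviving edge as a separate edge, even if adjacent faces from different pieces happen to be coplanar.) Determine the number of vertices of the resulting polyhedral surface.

25

A triangular pyramid: V=4, E=6, F=4.
Attach a dodecagonal antiprism (V=24, E=48, F=26) along a 3-gon: merge 3 vertices and 3 edges, delete both glued faces → V=25, E=51, F=28.
Check: V − E + F = 25 − 51 + 28 = 2.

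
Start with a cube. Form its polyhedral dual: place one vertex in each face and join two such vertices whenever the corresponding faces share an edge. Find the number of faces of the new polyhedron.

The base solid has V = 8, E = 12, F = 6.
The dual swaps V and F and preserves E: V′ = F = 6, E′ = E = 12, F′ = V = 8.

8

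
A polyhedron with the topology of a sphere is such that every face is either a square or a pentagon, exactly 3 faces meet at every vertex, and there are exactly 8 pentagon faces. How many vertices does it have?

16

Let x be the number of squares; then F = 8 + x.
Edge–face incidences: 2E = 5·8 + 4·x = 40 + 4x.
Every vertex has degree 3, so 3V = 2E.
Euler: V − E + F = 2 ⇒ (2E)/3 − E + (8 + x) = 2.
Multiply by 6: 2·(2E) − 3·(2E) + 6·(8 + x) = 12, i.e. 48 + 6x − (40 + 4x) = 12.
Collecting terms: 2x + 8 = 12, so 2x = 4, so x = 2.
Then 2E = 40 + 4·2 = 48, so E = 24, V = 2E/3 = 16, F = 8 + 2 = 10.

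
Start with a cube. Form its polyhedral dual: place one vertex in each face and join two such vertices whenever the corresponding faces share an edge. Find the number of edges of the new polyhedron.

12

The base solid has V = 8, E = 12, F = 6.
The dual swaps V and F and preserves E: V′ = F = 6, E′ = E = 12, F′ = V = 8.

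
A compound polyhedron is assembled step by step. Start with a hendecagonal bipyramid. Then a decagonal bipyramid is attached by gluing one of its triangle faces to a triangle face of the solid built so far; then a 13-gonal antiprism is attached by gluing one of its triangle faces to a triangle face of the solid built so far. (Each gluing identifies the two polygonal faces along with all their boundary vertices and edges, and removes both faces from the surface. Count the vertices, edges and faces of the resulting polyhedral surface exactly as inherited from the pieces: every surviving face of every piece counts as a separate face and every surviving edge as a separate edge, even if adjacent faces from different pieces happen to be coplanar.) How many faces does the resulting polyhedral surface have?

66

A hendecagonal bipyramid: V=13, E=33, F=22.
Attach a decagonal bipyramid (V=12, E=30, F=20) along a 3-gon: merge 3 vertices and 3 edges, delete both glued faces → V=22, E=60, F=40.
Attach a 13-gonal antiprism (V=26, E=52, F=28) along a 3-gon: merge 3 vertices and 3 edges, delete both glued faces → V=45, E=109, F=66.
Check: V − E + F = 45 − 109 + 66 = 2.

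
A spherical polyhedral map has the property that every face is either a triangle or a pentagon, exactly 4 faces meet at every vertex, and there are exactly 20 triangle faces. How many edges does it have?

60

Let x be the number of pentagons; then F = 20 + x.
Edge–face incidences: 2E = 3·20 + 5·x = 60 + 5x.
Every vertex has degree 4, so 4V = 2E.
Euler: V − E + F = 2 ⇒ (2E)/4 − E + (20 + x) = 2.
Multiply by 8: 2·(2E) − 4·(2E) + 8·(20 + x) = 16, i.e. 160 + 8x − 2·(60 + 5x) = 16.
Collecting terms: −2x + 40 = 16, so −2x = −24, so x = 12.
Then 2E = 60 + 5·12 = 120, so E = 60, V = 2E/4 = 30, F = 20 + 12 = 32.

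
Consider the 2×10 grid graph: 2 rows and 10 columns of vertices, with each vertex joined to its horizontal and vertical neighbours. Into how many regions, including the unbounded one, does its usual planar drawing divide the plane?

The grid has V = 2·10 = 20 vertices and E = 2·9 + 10·1 = 28 edges.
F = 2 − V + E = 2 − 20 + 28 = 10.

10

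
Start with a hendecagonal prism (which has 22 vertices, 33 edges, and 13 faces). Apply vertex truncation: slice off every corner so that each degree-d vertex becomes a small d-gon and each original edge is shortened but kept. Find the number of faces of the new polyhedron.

Truncation replaces each original edge-end by a new vertex, so V′ = 2E = 66.
Each original edge survives, and each old vertex of degree d contributes d new edges; summing degrees gives Σd = 2E, so E′ = E + 2E = 3E = 99.
Each original face survives and each original vertex becomes one new face: F′ = F + V = 35.

35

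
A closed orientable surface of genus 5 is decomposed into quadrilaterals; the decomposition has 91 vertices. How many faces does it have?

χ = 2 − 2·5 = -8, and every face is a square so 4F = 2E.
V − E + F = -8 with E = 4F/2 gives 91 − (4/2 − 1)·F = -8, so F = 99 and E = 198.

99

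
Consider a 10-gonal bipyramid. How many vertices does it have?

12

A bipyramid over an n-gon has 2n triangular faces and n + 2 vertices: V = 10 + 2 = 12, E = 3·10 = 30, F = 2·10 = 20.
Check: V − E + F = 12 − 30 + 20 = 2.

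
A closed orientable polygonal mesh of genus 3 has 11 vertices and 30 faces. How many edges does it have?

45

For a closed orientable surface of genus 3, χ = 2 − 2·3 = -4.
E = V + F − (-4) = 11 + 30 − (-4) = 45.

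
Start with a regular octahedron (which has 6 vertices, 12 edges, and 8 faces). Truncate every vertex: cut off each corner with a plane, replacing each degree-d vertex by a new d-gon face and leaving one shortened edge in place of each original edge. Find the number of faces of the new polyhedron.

14

Truncation replaces each original edge-end by a new vertex, so V′ = 2E = 24.
Each original edge survives, and each old vertex of degree d contributes d new edges; summing degrees gives Σd = 2E, so E′ = E + 2E = 3E = 36.
Each original face survives and each original vertex becomes one new face: F′ = F + V = 14.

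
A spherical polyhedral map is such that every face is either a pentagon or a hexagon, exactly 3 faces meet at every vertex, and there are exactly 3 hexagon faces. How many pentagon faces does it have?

12

Let x be the number of pentagons; then F = 3 + x.
Edge–face incidences: 2E = 6·3 + 5·x = 18 + 5x.
Every vertex has degree 3, so 3V = 2E.
Euler: V − E + F = 2 ⇒ (2E)/3 − E + (3 + x) = 2.
Multiply by 6: 2·(2E) − 3·(2E) + 6·(3 + x) = 12, i.e. 18 + 6x − (18 + 5x) = 12.
Collecting terms: x = 12.
Then 2E = 18 + 5·12 = 78, so E = 39, V = 2E/3 = 26, F = 3 + 12 = 15.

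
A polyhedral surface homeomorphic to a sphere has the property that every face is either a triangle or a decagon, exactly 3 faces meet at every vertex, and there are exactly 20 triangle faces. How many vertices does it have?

60

Let x be the number of decagons; then F = 20 + x.
Edge–face incidences: 2E = 3·20 + 10·x = 60 + 10x.
Every vertex has degree 3, so 3V = 2E.
Euler: V − E + F = 2 ⇒ (2E)/3 − E + (20 + x) = 2.
Multiply by 6: 2·(2E) − 3·(2E) + 6·(20 + x) = 12, i.e. 120 + 6x − (60 + 10x) = 12.
Collecting terms: −4x + 60 = 12, so −4x = −48, so x = 12.
Then 2E = 60 + 10·12 = 180, so E = 90, V = 2E/3 = 60, F = 20 + 12 = 32.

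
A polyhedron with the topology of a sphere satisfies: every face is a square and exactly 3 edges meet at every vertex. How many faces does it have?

6

Each face has 4 edges and each edge borders two faces, so 2E = 4F.
Each vertex has degree 3, so 3V = 2E and hence V = 4F/3.
Euler: V − E + F = 2 ⇒ (4F/3) − (4F/2) + F = 2.
Multiply by 6: (8 − 12 + 6)F = 12, i.e. 2F = 12.
So F = 6, E = 4·6/2 = 12, V = 4·6/3 = 8.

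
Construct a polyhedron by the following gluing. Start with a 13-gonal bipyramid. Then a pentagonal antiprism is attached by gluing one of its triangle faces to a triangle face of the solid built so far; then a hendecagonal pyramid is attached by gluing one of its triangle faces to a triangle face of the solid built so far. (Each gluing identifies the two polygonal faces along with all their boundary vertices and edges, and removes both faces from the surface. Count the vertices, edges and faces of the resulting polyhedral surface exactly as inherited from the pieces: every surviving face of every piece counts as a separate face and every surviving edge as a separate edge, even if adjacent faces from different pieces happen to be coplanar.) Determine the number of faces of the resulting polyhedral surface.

46

A 13-gonal bipyramid: V=15, E=39, F=26.
Attach a pentagonal antiprism (V=10, E=20, F=12) along a 3-gon: merge 3 vertices and 3 edges, delete both glued faces → V=22, E=56, F=36.
Attach a hendecagonal pyramid (V=12, E=22, F=12) along a 3-gon: merge 3 vertices and 3 edges, delete both glued faces → V=31, E=75, F=46.
Check: V − E + F = 31 − 75 + 46 = 2.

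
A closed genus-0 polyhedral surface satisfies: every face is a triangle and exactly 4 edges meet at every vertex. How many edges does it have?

Each face has 3 edges and each edge borders two faces, so 2E = 3F.
Each vertex has degree 4, so 4V = 2E and hence V = 3F/4.
Euler: V − E + F = 2 ⇒ (3F/4) − (3F/2) + F = 2.
Multiply by 8: (6 − 12 + 8)F = 16, i.e. 2F = 16.
So F = 8, E = 3·8/2 = 12, V = 3·8/4 = 6.

12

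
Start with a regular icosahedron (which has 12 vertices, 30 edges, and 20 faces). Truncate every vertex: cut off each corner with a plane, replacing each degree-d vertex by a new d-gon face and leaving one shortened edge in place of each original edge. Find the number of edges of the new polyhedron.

90

Truncation replaces each original edge-end by a new vertex, so V′ = 2E = 60.
Each original edge survives, and each old vertex of degree d contributes d new edges; summing degrees gives Σd = 2E, so E′ = E + 2E = 3E = 90.
Each original face survives and each original vertex becomes one new face: F′ = F + V = 32.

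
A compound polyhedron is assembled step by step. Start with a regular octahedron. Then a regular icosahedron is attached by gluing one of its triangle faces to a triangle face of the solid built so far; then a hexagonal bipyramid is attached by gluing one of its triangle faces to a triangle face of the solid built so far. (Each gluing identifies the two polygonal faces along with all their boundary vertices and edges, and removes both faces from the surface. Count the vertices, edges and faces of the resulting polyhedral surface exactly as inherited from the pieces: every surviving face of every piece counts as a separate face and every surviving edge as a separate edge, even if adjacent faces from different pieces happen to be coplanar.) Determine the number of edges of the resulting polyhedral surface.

A regular octahedron: V=6, E=12, F=8.
Attach a regular icosahedron (V=12, E=30, F=20) along a 3-gon: merge 3 vertices and 3 edges, delete both glued faces → V=15, E=39, F=26.
Attach a hexagonal bipyramid (V=8, E=18, F=12) along a 3-gon: merge 3 vertices and 3 edges, delete both glued faces → V=20, E=54, F=36.
Check: V − E + F = 20 − 54 + 36 = 2.

54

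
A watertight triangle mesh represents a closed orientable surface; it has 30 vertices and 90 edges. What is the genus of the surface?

1

Every face is a triangle and each edge borders two faces, so 3F = 2·90, giving F = 60.
χ = V − E + F = 30 − 90 + 60 = 0.
For a closed orientable surface χ = 2 − 2g, so g = (2 − (0))/2 = 1.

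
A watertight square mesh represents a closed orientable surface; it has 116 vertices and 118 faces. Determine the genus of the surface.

2

Every face is a square, so 2E = 4·118 = 472, giving E = 236.
χ = V − E + F = 116 − 236 + 118 = -2.
For a closed orientable surface χ = 2 − 2g, so g = (2 − (-2))/2 = 2.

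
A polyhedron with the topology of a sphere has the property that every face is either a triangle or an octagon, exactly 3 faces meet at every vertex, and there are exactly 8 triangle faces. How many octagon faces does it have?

6

Let x be the number of octagons; then F = 8 + x.
Edge–face incidences: 2E = 3·8 + 8·x = 24 + 8x.
Every vertex has degree 3, so 3V = 2E.
Euler: V − E + F = 2 ⇒ (2E)/3 − E + (8 + x) = 2.
Multiply by 6: 2·(2E) − 3·(2E) + 6·(8 + x) = 12, i.e. 48 + 6x − (24 + 8x) = 12.
Collecting terms: −2x + 24 = 12, so −2x = −12, so x = 6.
Then 2E = 24 + 8·6 = 72, so E = 36, V = 2E/3 = 24, F = 8 + 6 = 14.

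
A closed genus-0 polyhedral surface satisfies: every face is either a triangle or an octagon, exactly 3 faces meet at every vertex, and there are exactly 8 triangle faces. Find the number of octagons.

6

Let x be the number of octagons; then F = 8 + x.
Edge–face incidences: 2E = 3·8 + 8·x = 24 + 8x.
Every vertex has degree 3, so 3V = 2E.
Euler: V − E + F = 2 ⇒ (2E)/3 − E + (8 + x) = 2.
Multiply by 6: 2·(2E) − 3·(2E) + 6·(8 + x) = 12, i.e. 48 + 6x − (24 + 8x) = 12.
Collecting terms: −2x + 24 = 12, so −2x = −12, so x = 6.
Then 2E = 24 + 8·6 = 72, so E = 36, V = 2E/3 = 24, F = 8 + 6 = 14.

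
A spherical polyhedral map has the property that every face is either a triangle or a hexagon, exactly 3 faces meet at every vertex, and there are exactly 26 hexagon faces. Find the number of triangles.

Let x be the number of triangles; then F = 26 + x.
Edge–face incidences: 2E = 6·26 + 3·x = 156 + 3x.
Every vertex has degree 3, so 3V = 2E.
Euler: V − E + F = 2 ⇒ (2E)/3 − E + (26 + x) = 2.
Multiply by 6: 2·(2E) − 3·(2E) + 6·(26 + x) = 12, i.e. 156 + 6x − (156 + 3x) = 12.
Collecting terms: 3x = 12, so x = 4.
Then 2E = 156 + 3·4 = 168, so E = 84, V = 2E/3 = 56, F = 26 + 4 = 30.

4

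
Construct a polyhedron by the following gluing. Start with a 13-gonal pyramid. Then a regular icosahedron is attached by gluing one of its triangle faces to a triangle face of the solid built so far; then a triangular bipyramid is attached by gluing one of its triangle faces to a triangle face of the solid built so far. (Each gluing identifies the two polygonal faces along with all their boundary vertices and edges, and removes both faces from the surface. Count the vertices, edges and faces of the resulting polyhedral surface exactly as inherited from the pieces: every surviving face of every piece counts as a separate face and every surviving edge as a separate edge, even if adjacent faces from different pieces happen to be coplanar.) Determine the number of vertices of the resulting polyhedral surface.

A 13-gonal pyramid: V=14, E=26, F=14.
Attach a regular icosahedron (V=12, E=30, F=20) along a 3-gon: merge 3 vertices and 3 edges, delete both glued faces → V=23, E=53, F=32.
Attach a triangular bipyramid (V=5, E=9, F=6) along a 3-gon: merge 3 vertices and 3 edges, delete both glued faces → V=25, E=59, F=36.
Check: V − E + F = 25 − 59 + 36 = 2.

25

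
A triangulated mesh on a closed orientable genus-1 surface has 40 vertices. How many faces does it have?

χ = 2 − 2·1 = 0, and every face is a triangle so 3F = 2E.
V − E + F = 0 with E = 3F/2 gives 40 − (3/2 − 1)·F = 0, so F = 80 and E = 120.

80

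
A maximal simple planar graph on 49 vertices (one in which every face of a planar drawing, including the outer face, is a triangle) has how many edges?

In a plane triangulation 3F = 2E and V − E + F = 2, so E = 3V − 6 = 3·49 − 6 = 141.

141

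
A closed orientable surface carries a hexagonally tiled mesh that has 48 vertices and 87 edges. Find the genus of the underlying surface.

6

Every face is a hexagon and each edge borders two faces, so 6F = 2·87, giving F = 29.
χ = V − E + F = 48 − 87 + 29 = -10.
For a closed orientable surface χ = 2 − 2g, so g = (2 − (-10))/2 = 6.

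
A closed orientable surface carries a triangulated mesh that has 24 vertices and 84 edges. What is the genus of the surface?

Every face is a triangle and each edge borders two faces, so 3F = 2·84, giving F = 56.
χ = V − E + F = 24 − 84 + 56 = -4.
For a closed orientable surface χ = 2 − 2g, so g = (2 − (-4))/2 = 3.

3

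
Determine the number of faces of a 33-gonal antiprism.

An antiprism on an n-gon has two n-gon caps and 2n triangles: V = 2·33 = 66, E = 4·33 = 132, F = 2·33 + 2 = 68.
Check: V − E + F = 66 − 132 + 68 = 2.

68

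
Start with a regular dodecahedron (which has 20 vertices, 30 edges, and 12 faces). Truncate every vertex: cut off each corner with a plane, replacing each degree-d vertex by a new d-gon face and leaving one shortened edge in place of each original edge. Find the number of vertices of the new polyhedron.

Truncation replaces each original edge-end by a new vertex, so V′ = 2E = 60.
Each original edge survives, and each old vertex of degree d contributes d new edges; summing degrees gives Σd = 2E, so E′ = E + 2E = 3E = 90.
Each original face survives and each original vertex becomes one new face: F′ = F + V = 32.

60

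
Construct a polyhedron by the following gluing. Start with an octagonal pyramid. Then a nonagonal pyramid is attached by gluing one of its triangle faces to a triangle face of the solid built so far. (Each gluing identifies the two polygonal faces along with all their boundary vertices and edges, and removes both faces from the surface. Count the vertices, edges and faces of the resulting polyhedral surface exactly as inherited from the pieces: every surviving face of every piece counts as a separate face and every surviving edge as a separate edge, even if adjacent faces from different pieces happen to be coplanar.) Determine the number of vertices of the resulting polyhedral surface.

16

An octagonal pyramid: V=9, E=16, F=9.
Attach a nonagonal pyramid (V=10, E=18, F=10) along a 3-gon: merge 3 vertices and 3 edges, delete both glued faces → V=16, E=31, F=17.
Check: V − E + F = 16 − 31 + 17 = 2.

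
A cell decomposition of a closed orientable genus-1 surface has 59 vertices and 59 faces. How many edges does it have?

118

For a closed orientable surface of genus 1, χ = 2 − 2·1 = 0.
E = V + F − (0) = 59 + 59 − (0) = 118.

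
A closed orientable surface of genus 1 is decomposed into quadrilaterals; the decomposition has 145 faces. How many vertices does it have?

145

χ = 2 − 2·1 = 0, and every face is a square so 4F = 2E.
E = 4·145/2 = 290. Then V = 0 + E − F = 0 + 290 − 145 = 145.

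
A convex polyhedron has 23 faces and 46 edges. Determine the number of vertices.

25

Here V − E + F = 2.
V = 2 + E − F = 2 + 46 − 23 = 25.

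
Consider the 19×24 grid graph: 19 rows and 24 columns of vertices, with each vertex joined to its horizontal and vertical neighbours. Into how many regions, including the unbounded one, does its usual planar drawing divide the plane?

The grid has V = 19·24 = 456 vertices and E = 19·23 + 24·18 = 869 edges.
F = 2 − V + E = 2 − 456 + 869 = 415.

415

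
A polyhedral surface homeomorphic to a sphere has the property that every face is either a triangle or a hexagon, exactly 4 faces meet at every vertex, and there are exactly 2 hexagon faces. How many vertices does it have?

Let x be the number of triangles; then F = 2 + x.
Edge–face incidences: 2E = 6·2 + 3·x = 12 + 3x.
Every vertex has degree 4, so 4V = 2E.
Euler: V − E + F = 2 ⇒ (2E)/4 − E + (2 + x) = 2.
Multiply by 8: 2·(2E) − 4·(2E) + 8·(2 + x) = 16, i.e. 16 + 8x − 2·(12 + 3x) = 16.
Collecting terms: 2x − 8 = 16, so 2x = 24, so x = 12.
Then 2E = 12 + 3·12 = 48, so E = 24, V = 2E/4 = 12, F = 2 + 12 = 14.

12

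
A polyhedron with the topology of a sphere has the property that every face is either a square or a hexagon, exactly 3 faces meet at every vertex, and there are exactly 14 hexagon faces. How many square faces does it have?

6

Let x be the number of squares; then F = 14 + x.
Edge–face incidences: 2E = 6·14 + 4·x = 84 + 4x.
Every vertex has degree 3, so 3V = 2E.
Euler: V − E + F = 2 ⇒ (2E)/3 − E + (14 + x) = 2.
Multiply by 6: 2·(2E) − 3·(2E) + 6·(14 + x) = 12, i.e. 84 + 6x − (84 + 4x) = 12.
Collecting terms: 2x = 12, so x = 6.
Then 2E = 84 + 4·6 = 108, so E = 54, V = 2E/3 = 36, F = 14 + 6 = 20.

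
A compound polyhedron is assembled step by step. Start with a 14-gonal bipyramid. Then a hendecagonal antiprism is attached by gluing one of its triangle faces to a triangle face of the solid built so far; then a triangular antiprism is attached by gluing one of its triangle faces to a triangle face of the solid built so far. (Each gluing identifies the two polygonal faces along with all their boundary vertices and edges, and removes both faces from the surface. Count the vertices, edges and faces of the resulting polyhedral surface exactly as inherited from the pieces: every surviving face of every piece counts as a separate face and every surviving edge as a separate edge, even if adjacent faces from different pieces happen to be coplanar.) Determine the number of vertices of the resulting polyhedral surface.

A 14-gonal bipyramid: V=16, E=42, F=28.
Attach a hendecagonal antiprism (V=22, E=44, F=24) along a 3-gon: merge 3 vertices and 3 edges, delete both glued faces → V=35, E=83, F=50.
Attach a triangular antiprism (V=6, E=12, F=8) along a 3-gon: merge 3 vertices and 3 edges, delete both glued faces → V=38, E=92, F=56.
Check: V − E + F = 38 − 92 + 56 = 2.

38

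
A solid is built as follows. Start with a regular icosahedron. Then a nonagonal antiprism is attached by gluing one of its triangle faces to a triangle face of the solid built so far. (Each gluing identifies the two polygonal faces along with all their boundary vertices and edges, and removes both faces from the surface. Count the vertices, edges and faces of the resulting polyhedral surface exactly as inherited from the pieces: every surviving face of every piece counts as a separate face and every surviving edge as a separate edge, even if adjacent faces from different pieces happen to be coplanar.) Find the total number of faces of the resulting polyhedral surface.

38

A regular icosahedron: V=12, E=30, F=20.
Attach a nonagonal antiprism (V=18, E=36, F=20) along a 3-gon: merge 3 vertices and 3 edges, delete both glued faces → V=27, E=63, F=38.
Check: V − E + F = 27 − 63 + 38 = 2.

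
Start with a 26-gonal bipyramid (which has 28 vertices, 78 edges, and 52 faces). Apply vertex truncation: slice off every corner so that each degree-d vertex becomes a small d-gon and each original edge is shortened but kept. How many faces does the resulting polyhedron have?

Truncation replaces each original edge-end by a new vertex, so V′ = 2E = 156.
Each original edge survives, and each old vertex of degree d contributes d new edges; summing degrees gives Σd = 2E, so E′ = E + 2E = 3E = 234.
Each original face survives and each original vertex becomes one new face: F′ = F + V = 80.

80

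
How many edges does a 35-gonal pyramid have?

70

A pyramid on an n-gon base has one n-gon and n triangles: V = 35 + 1 = 36, E = 2·35 = 70, F = 35 + 1 = 36.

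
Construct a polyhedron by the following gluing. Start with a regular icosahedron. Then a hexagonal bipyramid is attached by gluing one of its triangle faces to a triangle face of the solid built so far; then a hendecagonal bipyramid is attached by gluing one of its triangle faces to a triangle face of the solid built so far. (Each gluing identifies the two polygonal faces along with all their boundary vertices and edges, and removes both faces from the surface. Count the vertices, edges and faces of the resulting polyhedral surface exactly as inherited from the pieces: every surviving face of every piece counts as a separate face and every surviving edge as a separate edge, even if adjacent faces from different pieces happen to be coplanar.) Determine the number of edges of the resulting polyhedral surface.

A regular icosahedron: V=12, E=30, F=20.
Attach a hexagonal bipyramid (V=8, E=18, F=12) along a 3-gon: merge 3 vertices and 3 edges, delete both glued faces → V=17, E=45, F=30.
Attach a hendecagonal bipyramid (V=13, E=33, F=22) along a 3-gon: merge 3 vertices and 3 edges, delete both glued faces → V=27, E=75, F=50.
Check: V − E + F = 27 − 75 + 50 = 2.

75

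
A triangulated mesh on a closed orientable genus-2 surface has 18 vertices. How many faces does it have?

40

χ = 2 − 2·2 = -2, and every face is a triangle so 3F = 2E.
V − E + F = -2 with E = 3F/2 gives 18 − (3/2 − 1)·F = -2, so F = 40 and E = 60.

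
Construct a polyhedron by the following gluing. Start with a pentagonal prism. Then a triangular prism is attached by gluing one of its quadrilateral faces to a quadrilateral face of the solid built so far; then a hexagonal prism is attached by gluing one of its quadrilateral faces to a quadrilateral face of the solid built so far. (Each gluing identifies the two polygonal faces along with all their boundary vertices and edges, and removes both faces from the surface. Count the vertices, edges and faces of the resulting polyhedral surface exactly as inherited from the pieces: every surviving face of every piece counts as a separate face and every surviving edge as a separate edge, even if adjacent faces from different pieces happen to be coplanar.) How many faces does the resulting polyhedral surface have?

A pentagonal prism: V=10, E=15, F=7.
Attach a triangular prism (V=6, E=9, F=5) along a 4-gon: merge 4 vertices and 4 edges, delete both glued faces → V=12, E=20, F=10.
Attach a hexagonal prism (V=12, E=18, F=8) along a 4-gon: merge 4 vertices and 4 edges, delete both glued faces → V=20, E=34, F=16.
Check: V − E + F = 20 − 34 + 16 = 2.

16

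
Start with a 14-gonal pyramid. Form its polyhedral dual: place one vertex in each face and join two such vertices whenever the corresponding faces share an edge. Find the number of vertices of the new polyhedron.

15

The base solid has V = 15, E = 28, F = 15.
The dual swaps V and F and preserves E: V′ = F = 15, E′ = E = 28, F′ = V = 15.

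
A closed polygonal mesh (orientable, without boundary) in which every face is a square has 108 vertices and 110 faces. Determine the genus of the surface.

2

Every face is a square, so 2E = 4·110 = 440, giving E = 220.
χ = V − E + F = 108 − 220 + 110 = -2.
For a closed orientable surface χ = 2 − 2g, so g = (2 − (-2))/2 = 2.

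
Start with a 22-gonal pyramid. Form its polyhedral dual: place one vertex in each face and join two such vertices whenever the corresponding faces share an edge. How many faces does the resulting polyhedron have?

23

The base solid has V = 23, E = 44, F = 23.
The dual swaps V and F and preserves E: V′ = F = 23, E′ = E = 44, F′ = V = 23.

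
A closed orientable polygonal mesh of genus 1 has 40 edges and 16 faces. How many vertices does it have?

24

For a closed orientable surface of genus 1, χ = 2 − 2·1 = 0.
V = 0 + E − F = 0 + 40 − 16 = 24.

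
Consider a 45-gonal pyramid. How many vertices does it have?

A pyramid on an n-gon base has one n-gon and n triangles: V = 45 + 1 = 46, E = 2·45 = 90, F = 45 + 1 = 46.

46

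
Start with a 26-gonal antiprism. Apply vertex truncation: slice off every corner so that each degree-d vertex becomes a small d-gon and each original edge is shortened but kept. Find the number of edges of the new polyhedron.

312

The base solid has V = 52, E = 104, F = 54.
Truncation replaces each original edge-end by a new vertex, so V′ = 2E = 208.
Each original edge survives, and each old vertex of degree d contributes d new edges; summing degrees gives Σd = 2E, so E′ = E + 2E = 3E = 312.
Each original face survives and each original vertex becomes one new face: F′ = F + V = 106.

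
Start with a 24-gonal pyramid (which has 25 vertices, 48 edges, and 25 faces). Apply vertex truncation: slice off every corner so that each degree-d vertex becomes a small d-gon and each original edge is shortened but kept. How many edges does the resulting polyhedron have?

Truncation replaces each original edge-end by a new vertex, so V′ = 2E = 96.
Each original edge survives, and each old vertex of degree d contributes d new edges; summing degrees gives Σd = 2E, so E′ = E + 2E = 3E = 144.
Each original face survives and each original vertex becomes one new face: F′ = F + V = 50.

144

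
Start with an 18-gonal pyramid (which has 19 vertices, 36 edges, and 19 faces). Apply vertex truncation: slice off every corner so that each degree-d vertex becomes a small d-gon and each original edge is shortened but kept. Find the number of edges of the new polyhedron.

Truncation replaces each original edge-end by a new vertex, so V′ = 2E = 72.
Each original edge survives, and each old vertex of degree d contributes d new edges; summing degrees gives Σd = 2E, so E′ = E + 2E = 3E = 108.
Each original face survives and each original vertex becomes one new face: F′ = F + V = 38.

108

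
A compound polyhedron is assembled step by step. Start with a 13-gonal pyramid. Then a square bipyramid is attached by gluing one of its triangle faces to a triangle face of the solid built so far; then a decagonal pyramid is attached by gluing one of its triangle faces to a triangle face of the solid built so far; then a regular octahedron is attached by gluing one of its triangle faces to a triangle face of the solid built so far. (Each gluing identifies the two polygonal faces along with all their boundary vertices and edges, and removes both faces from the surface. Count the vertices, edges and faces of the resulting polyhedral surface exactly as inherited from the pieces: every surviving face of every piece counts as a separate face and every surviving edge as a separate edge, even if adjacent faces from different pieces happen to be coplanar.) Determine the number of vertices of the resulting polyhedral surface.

A 13-gonal pyramid: V=14, E=26, F=14.
Attach a square bipyramid (V=6, E=12, F=8) along a 3-gon: merge 3 vertices and 3 edges, delete both glued faces → V=17, E=35, F=20.
Attach a decagonal pyramid (V=11, E=20, F=11) along a 3-gon: merge 3 vertices and 3 edges, delete both glued faces → V=25, E=52, F=29.
Attach a regular octahedron (V=6, E=12, F=8) along a 3-gon: merge 3 vertices and 3 edges, delete both glued faces → V=28, E=61, F=35.
Check: V − E + F = 28 − 61 + 35 = 2.

28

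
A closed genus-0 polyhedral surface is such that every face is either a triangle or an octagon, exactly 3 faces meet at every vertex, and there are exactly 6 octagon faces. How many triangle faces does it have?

Let x be the number of triangles; then F = 6 + x.
Edge–face incidences: 2E = 8·6 + 3·x = 48 + 3x.
Every vertex has degree 3, so 3V = 2E.
Euler: V − E + F = 2 ⇒ (2E)/3 − E + (6 + x) = 2.
Multiply by 6: 2·(2E) − 3·(2E) + 6·(6 + x) = 12, i.e. 36 + 6x − (48 + 3x) = 12.
Collecting terms: 3x − 12 = 12, so 3x = 24, so x = 8.
Then 2E = 48 + 3·8 = 72, so E = 36, V = 2E/3 = 24, F = 6 + 8 = 14.

8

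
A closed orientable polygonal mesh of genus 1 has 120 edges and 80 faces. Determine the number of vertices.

For a closed orientable surface of genus 1, χ = 2 − 2·1 = 0.
V = 0 + E − F = 0 + 120 − 80 = 40.

40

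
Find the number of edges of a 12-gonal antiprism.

48

An antiprism on an n-gon has two n-gon caps and 2n triangles: V = 2·12 = 24, E = 4·12 = 48, F = 2·12 + 2 = 26.
Check: V − E + F = 24 − 48 + 26 = 2.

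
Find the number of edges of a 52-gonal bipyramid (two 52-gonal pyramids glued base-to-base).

A bipyramid over an n-gon has 2n triangular faces and n + 2 vertices: V = 52 + 2 = 54, E = 3·52 = 156, F = 2·52 = 104.

156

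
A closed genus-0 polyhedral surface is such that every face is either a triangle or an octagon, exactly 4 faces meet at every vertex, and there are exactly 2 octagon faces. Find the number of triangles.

16

Let x be the number of triangles; then F = 2 + x.
Edge–face incidences: 2E = 8·2 + 3·x = 16 + 3x.
Every vertex has degree 4, so 4V = 2E.
Euler: V − E + F = 2 ⇒ (2E)/4 − E + (2 + x) = 2.
Multiply by 8: 2·(2E) − 4·(2E) + 8·(2 + x) = 16, i.e. 16 + 8x − 2·(16 + 3x) = 16.
Collecting terms: 2x − 16 = 16, so 2x = 32, so x = 16.
Then 2E = 16 + 3·16 = 64, so E = 32, V = 2E/4 = 16, F = 2 + 16 = 18.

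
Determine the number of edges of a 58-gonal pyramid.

116

A pyramid on an n-gon base has one n-gon and n triangles: V = 58 + 1 = 59, E = 2·58 = 116, F = 58 + 1 = 59.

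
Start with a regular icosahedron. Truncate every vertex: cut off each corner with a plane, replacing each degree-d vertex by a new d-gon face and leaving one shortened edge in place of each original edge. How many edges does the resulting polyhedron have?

The base solid has V = 12, E = 30, F = 20.
Truncation replaces each original edge-end by a new vertex, so V′ = 2E = 60.
Each original edge survives, and each old vertex of degree d contributes d new edges; summing degrees gives Σd = 2E, so E′ = E + 2E = 3E = 90.
Each original face survives and each original vertex becomes one new face: F′ = F + V = 32.

90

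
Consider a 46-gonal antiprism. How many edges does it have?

An antiprism on an n-gon has two n-gon caps and 2n triangles: V = 2·46 = 92, E = 4·46 = 184, F = 2·46 + 2 = 94.
Check: V − E + F = 92 − 184 + 94 = 2.

184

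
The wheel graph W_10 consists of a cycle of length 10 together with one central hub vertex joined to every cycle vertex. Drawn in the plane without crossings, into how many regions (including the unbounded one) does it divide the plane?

W_10 has V = 10 + 1 = 11 vertices and E = 2·10 = 20 edges.
By Euler's formula F = 2 − V + E = 2 − 11 + 20 = 11.

11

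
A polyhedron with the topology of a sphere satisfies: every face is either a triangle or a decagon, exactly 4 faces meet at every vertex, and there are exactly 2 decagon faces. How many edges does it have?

40

Let x be the number of triangles; then F = 2 + x.
Edge–face incidences: 2E = 10·2 + 3·x = 20 + 3x.
Every vertex has degree 4, so 4V = 2E.
Euler: V − E + F = 2 ⇒ (2E)/4 − E + (2 + x) = 2.
Multiply by 8: 2·(2E) − 4·(2E) + 8·(2 + x) = 16, i.e. 16 + 8x − 2·(20 + 3x) = 16.
Collecting terms: 2x − 24 = 16, so 2x = 40, so x = 20.
Then 2E = 20 + 3·20 = 80, so E = 40, V = 2E/4 = 20, F = 2 + 20 = 22.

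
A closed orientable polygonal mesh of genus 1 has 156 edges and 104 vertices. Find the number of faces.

For a closed orientable surface of genus 1, χ = 2 − 2·1 = 0.
F = 0 − V + E = 0 − 104 + 156 = 52.

52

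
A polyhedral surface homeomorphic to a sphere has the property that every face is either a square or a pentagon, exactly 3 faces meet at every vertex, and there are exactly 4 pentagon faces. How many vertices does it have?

12

Let x be the number of squares; then F = 4 + x.
Edge–face incidences: 2E = 5·4 + 4·x = 20 + 4x.
Every vertex has degree 3, so 3V = 2E.
Euler: V − E + F = 2 ⇒ (2E)/3 − E + (4 + x) = 2.
Multiply by 6: 2·(2E) − 3·(2E) + 6·(4 + x) = 12, i.e. 24 + 6x − (20 + 4x) = 12.
Collecting terms: 2x + 4 = 12, so 2x = 8, so x = 4.
Then 2E = 20 + 4·4 = 36, so E = 18, V = 2E/3 = 12, F = 4 + 4 = 8.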